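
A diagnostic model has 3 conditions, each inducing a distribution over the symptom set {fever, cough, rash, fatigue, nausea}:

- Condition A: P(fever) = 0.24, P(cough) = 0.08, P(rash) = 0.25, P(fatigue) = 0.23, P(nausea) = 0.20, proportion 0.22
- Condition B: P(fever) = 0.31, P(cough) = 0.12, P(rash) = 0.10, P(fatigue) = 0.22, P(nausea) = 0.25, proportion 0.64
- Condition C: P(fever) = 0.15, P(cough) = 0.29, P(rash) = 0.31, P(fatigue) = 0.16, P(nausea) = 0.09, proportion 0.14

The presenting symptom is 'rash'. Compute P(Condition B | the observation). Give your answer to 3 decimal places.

0.394

P(component k | x) = π_k·f_k(x) / marginal(x), where marginal(x) = Σ_j π_j·f_j(x).
Categorical probabilities:
  p_A = P(rash | comp) = 0.25
  p_B = P(rash | comp) = 0.10
  p_C = P(rash | comp) = 0.31
Weight by the priors:
  π_A·p_A = 0.22 × 0.25 = 0.055
  π_B·p_B = 0.64 × 0.1 = 0.064
  π_C·p_C = 0.14 × 0.31 = 0.0434
Evidence: 0.055 + 0.064 + 0.0434 = 0.1624
P(Condition B | x) = 0.064 / 0.1624 ≈ 0.394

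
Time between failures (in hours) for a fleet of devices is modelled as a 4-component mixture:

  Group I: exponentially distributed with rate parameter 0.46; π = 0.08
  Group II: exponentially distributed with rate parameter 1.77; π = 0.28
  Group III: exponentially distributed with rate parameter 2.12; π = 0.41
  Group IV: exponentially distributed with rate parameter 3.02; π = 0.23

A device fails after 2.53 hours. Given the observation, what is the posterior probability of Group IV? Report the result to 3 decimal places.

The responsibility of component k is P(Z=k) f_k(x) divided by Σ_j P(Z=j) f_j(x).
Exponential densities:
  L_I = 0.46·e^(−0.46·2.53) = 0.46·e^(−1.1638) = 0.143657
  L_II = 1.77·e^(−1.77·2.53) = 1.77·e^(−4.4781) = 0.0200983
  L_III = 2.12·e^(−2.12·2.53) = 2.12·e^(−5.3636) = 0.00993011
  L_IV = 3.02·e^(−3.02·2.53) = 3.02·e^(−7.6406) = 0.00145123
Multiply by the mixture weights:
  P(Z=I)·L_I = 0.08 × 0.143657 = 0.0114925
  P(Z=II)·L_II = 0.28 × 0.0200983 = 0.00562752
  P(Z=III)·L_III = 0.41 × 0.00993011 = 0.00407134
  P(Z=IV)·L_IV = 0.23 × 0.00145123 = 0.000333783
Normaliser: 0.0114925 + 0.00562752 + 0.00407134 + 0.000333783 = 0.0215252
P(Group IV | x) = 0.000333783 / 0.0215252 ≈ 0.016

0.016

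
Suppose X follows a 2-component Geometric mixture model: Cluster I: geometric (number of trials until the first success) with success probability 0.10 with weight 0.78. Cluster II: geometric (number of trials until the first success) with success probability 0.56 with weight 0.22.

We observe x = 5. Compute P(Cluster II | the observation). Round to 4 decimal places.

0.0828

By Bayes' theorem, P(k | x) = w_k f_k(x) / Σ_j w_j f_j(x).
Geometric probabilities:
  f_I = 0.10·(1−0.10)^4 = 0.10·0.6561 = 0.06561
  f_II = 0.56·(1−0.56)^4 = 0.56·0.037481 = 0.0209893
Unnormalised posteriors:
  w_I·f_I = 0.78 × 0.06561 = 0.0511758
  w_II·f_II = 0.22 × 0.0209893 = 0.00461765
Sum: 0.0511758 + 0.00461765 = 0.0557935
So the posterior for Cluster II is 0.00461765 / 0.0557935 ≈ 0.0828.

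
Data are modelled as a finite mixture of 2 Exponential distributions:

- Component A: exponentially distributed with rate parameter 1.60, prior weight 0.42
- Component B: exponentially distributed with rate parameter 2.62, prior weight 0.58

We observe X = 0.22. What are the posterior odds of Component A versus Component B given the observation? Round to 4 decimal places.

0.5535

Posterior odds = (w_i f_i(x)) / (w_j f_j(x)); the normalising sum cancels.
Exponential densities:
  L_A = 1.12525
  L_B = 1.47222
Odds = (0.42/0.58) × (1.12525/1.47222) = 0.724138 × 0.764319 ≈ 0.5535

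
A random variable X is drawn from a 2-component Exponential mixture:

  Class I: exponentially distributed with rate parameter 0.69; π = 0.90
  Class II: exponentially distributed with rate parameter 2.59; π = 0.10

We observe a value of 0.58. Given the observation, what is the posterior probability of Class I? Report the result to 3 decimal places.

0.878

The responsibility of component k is π_k f_k(x) divided by Σ_j π_j f_j(x).
Component likelihoods at x = 0.58:
  f_I = 0.69·e^(−0.69·0.58) = 0.69·e^(−0.4002) = 0.462428
  f_II = 2.59·e^(−2.59·0.58) = 2.59·e^(−1.5022) = 0.576637
Prior × likelihood for each component:
  π_I·f_I = 0.90 × 0.462428 = 0.416186
  π_II·f_II = 0.10 × 0.576637 = 0.0576637
Marginal: 0.416186 + 0.0576637 = 0.473849
P(Class I | data) = 0.416186 / 0.473849 ≈ 0.878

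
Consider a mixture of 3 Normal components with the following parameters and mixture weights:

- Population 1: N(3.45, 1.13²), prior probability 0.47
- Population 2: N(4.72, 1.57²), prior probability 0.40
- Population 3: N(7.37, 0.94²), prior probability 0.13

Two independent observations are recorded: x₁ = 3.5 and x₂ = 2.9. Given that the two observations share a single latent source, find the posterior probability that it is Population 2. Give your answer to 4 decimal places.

Apply Bayes' rule: the posterior for each component is proportional to its prior times its likelihood at x.
Since both observations come from the same component, the likelihood for component k is f_k(x₁)·f_k(x₂).
  f_1 = [0.352701] × [0.313609] = 0.11061
  f_2 = [0.187884] × [0.129778] = 0.0243832
  f_3 = [8.85454e-05] × [5.21697e-06] = 4.61939e-10
Prior × likelihood for each component:
  π_1·f_1 = 0.47 × 0.11061 = 0.0519868
  π_2·f_2 = 0.40 × 0.0243832 = 0.00975328
  π_3·f_3 = 0.13 × 4.61939e-10 = 6.00521e-11
Marginal: 0.0519868 + 0.00975328 + 6.00521e-11 = 0.0617401
So the posterior for Population 2 is 0.00975328 / 0.0617401 ≈ 0.1580.

0.1580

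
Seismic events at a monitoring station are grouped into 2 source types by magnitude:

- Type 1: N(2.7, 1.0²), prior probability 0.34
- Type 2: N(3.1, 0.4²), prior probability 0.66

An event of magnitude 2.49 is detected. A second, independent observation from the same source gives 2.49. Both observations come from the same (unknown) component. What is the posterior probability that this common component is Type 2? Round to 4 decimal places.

Apply Bayes' rule: the posterior for each component is proportional to its prior times its likelihood at x.
Since both observations come from the same component, the likelihood for component k is f_k(x₁)·f_k(x₂).
  L_1 = [(1/(1.0·√(2π)))·exp(−(2.49−2.7)²/(2·1.0²)) = 0.398942·exp(-0.02205) = 0.390242] × [0.390242] = 0.152289
  L_2 = [(1/(0.4·√(2π)))·exp(−(2.49−3.1)²/(2·0.4²)) = 0.997356·exp(-1.16281) = 0.311779] × [0.311779] = 0.0972062
Prior × likelihood for each component:
  π_1·L_1 = 0.34 × 0.152289 = 0.0517782
  π_2·L_2 = 0.66 × 0.0972062 = 0.0641561
Sum: 0.0517782 + 0.0641561 = 0.115934
So the posterior for Type 2 is 0.0641561 / 0.115934 ≈ 0.5534.

0.5534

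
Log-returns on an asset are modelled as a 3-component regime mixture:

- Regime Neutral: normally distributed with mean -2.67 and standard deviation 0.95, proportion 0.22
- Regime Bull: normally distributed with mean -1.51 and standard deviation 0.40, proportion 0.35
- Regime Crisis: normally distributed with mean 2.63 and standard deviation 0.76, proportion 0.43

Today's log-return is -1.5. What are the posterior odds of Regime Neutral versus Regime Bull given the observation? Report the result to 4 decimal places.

0.1240

The posterior odds equal the prior odds times the likelihood ratio: (P(Z=i)/P(Z=j))·(f_i(x)/f_j(x)).
Normal densities:
  p_Neutral = (1/(0.95·√(2π)))·exp(−(-1.5−-2.67)²/(2·0.95²)) = 0.419939·exp(-0.75839) = 0.196707
  p_Bull = (1/(0.40·√(2π)))·exp(−(-1.5−-1.51)²/(2·0.40²)) = 0.997356·exp(-0.00031) = 0.997044
  p_Crisis = (1/(0.76·√(2π)))·exp(−(-1.5−2.63)²/(2·0.76²)) = 0.524924·exp(-14.76532) = 2.03048e-07
0.0432756 / 0.348965 ≈ 0.1240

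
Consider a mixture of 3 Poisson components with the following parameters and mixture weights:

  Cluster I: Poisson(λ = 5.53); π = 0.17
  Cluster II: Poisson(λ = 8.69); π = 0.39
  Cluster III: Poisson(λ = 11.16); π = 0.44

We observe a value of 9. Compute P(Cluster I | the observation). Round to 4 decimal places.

0.0844

The responsibility of component k is π_k f_k(x) divided by Σ_j π_j f_j(x).
Poisson probabilities:
  p_I = 0.0528585
  p_II = 0.131038
  p_III = 0.105315
Weight by the priors:
  π_I·p_I = 0.17 × 0.0528585 = 0.00898594
  π_II·p_II = 0.39 × 0.131038 = 0.0511047
  π_III·p_III = 0.44 × 0.105315 = 0.0463384
Sum: 0.00898594 + 0.0511047 + 0.0463384 = 0.106429
P(Cluster I | the observation) ≈ 0.0844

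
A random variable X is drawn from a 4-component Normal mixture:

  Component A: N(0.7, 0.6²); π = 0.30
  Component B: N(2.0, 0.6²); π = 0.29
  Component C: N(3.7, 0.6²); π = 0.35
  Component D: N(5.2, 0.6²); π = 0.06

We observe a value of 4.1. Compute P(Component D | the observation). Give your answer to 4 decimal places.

P(component k | x) = π_k·f_k(x) / marginal(x), where marginal(x) = Σ_j π_j·f_j(x).
Normal densities:
  p_A = 7.07815e-08
  p_B = 0.00145447
  p_C = 0.532413
  p_D = 0.123852
Multiply by the mixture weights:
  π_A·p_A = 0.30 × 7.07815e-08 = 2.12344e-08
  π_B·p_B = 0.29 × 0.00145447 = 0.000421797
  π_C·p_C = 0.35 × 0.532413 = 0.186345
  π_D·p_D = 0.06 × 0.123852 = 0.00743112
Evidence: 2.12344e-08 + 0.000421797 + 0.186345 + 0.00743112 = 0.194198
P(Component D | 4.1) = 0.00743112 / 0.194198 ≈ 0.0383

0.0383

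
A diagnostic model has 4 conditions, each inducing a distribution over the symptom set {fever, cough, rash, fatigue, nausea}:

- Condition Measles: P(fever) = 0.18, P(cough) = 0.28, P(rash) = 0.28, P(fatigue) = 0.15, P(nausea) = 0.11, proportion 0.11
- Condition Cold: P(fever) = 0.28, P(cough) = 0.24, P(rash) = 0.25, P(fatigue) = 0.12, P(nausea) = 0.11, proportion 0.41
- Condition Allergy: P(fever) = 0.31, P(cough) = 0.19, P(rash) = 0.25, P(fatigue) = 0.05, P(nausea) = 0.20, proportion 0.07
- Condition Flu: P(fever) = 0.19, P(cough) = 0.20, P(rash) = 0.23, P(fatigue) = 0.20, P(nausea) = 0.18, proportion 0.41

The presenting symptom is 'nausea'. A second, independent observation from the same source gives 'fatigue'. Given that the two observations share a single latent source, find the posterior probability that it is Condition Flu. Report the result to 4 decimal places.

0.6506

Posterior ∝ prior × likelihood, so P(k | x) ∝ P(Z=k) f_k(x); normalise over all components.
Since both observations come from the same component, the likelihood for component k is f_k(x₁)·f_k(x₂).
  f_Measles = [P(nausea | comp) = 0.11] × [0.15] = 0.0165
  f_Cold = [P(nausea | comp) = 0.11] × [0.12] = 0.0132
  f_Allergy = [P(nausea | comp) = 0.20] × [0.05] = 0.01
  f_Flu = [P(nausea | comp) = 0.18] × [0.2] = 0.036
Unnormalised posteriors:
  P(Z=Measles)·f_Measles = 0.11 × 0.0165 = 0.001815
  P(Z=Cold)·f_Cold = 0.41 × 0.0132 = 0.005412
  P(Z=Allergy)·f_Allergy = 0.07 × 0.01 = 0.0007
  P(Z=Flu)·f_Flu = 0.41 × 0.036 = 0.01476
Marginal: 0.001815 + 0.005412 + 0.0007 + 0.01476 = 0.022687
P(Condition Flu | data) ≈ 0.6506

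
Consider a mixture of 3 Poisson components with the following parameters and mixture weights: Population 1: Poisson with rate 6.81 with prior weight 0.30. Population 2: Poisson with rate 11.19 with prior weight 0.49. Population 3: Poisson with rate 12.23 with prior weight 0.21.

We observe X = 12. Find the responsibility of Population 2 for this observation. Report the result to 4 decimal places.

0.6385

Posterior ∝ prior × likelihood, so P(k | x) ∝ π_k f_k(x); normalise over all components.
Component likelihoods at x = 12:
  f_1 = 0.0229025
  f_2 = 0.11114
  f_3 = 0.114119
Multiply by the mixture weights:
  π_1·f_1 = 0.30 × 0.0229025 = 0.00687075
  π_2·f_2 = 0.49 × 0.11114 = 0.0544584
  π_3·f_3 = 0.21 × 0.114119 = 0.023965
Marginal: 0.00687075 + 0.0544584 + 0.023965 = 0.0852942
P(Population 2 | data) ≈ 0.6385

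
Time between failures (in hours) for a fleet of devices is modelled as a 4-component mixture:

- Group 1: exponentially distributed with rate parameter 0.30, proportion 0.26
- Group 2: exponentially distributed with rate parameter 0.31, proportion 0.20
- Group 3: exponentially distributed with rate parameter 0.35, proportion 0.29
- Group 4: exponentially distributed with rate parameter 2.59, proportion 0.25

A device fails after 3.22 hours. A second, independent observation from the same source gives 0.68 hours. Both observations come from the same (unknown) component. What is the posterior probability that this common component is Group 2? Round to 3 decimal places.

The responsibility of component k is w_k f_k(x) divided by Σ_j w_j f_j(x).
Since both observations come from the same component, the likelihood for component k is f_k(x₁)·f_k(x₂).
  p_1 = [0.114181] × [0.244639] = 0.027933
  p_2 = [0.114248] × [0.25108] = 0.0286854
  p_3 = [0.113401] × [0.275871] = 0.0312841
  p_4 = [0.000618544] × [0.445062] = 0.00027529
Multiply by the mixture weights:
  w_1·p_1 = 0.26 × 0.027933 = 0.00726259
  w_2·p_2 = 0.20 × 0.0286854 = 0.00573709
  w_3·p_3 = 0.29 × 0.0312841 = 0.0090724
  w_4·p_4 = 0.25 × 0.00027529 = 6.88226e-05
Evidence: 0.00726259 + 0.00573709 + 0.0090724 + 6.88226e-05 = 0.0221409
P(Group 2 | x₁, x₂) ≈ 0.259

0.259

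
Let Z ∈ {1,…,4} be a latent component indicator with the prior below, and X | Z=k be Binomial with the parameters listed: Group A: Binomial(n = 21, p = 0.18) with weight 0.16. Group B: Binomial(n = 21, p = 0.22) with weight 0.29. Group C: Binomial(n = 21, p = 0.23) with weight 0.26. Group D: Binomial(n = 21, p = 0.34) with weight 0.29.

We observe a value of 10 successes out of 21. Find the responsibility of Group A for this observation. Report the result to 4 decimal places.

0.0087

Posterior ∝ prior × likelihood, so P(k | x) ∝ π_k f_k(x); normalise over all components.
Component likelihoods at x = 10 successes out of 21:
  f_A = 0.00141939
  f_B = 0.00609106
  f_C = 0.00824331
  f_D = 0.0753698
Unnormalised posteriors:
  π_A·f_A = 0.16 × 0.00141939 = 0.000227103
  π_B·f_B = 0.29 × 0.00609106 = 0.00176641
  π_C·f_C = 0.26 × 0.00824331 = 0.00214326
  π_D·f_D = 0.29 × 0.0753698 = 0.0218573
Evidence: 0.000227103 + 0.00176641 + 0.00214326 + 0.0218573 = 0.025994
P(Group A | 10 successes out of 21) = 0.000227103 / 0.025994 ≈ 0.0087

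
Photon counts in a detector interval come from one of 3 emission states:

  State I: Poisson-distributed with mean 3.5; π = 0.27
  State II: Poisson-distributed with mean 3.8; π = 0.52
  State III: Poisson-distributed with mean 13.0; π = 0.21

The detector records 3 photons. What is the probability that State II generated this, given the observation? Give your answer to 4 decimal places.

Posterior ∝ prior × likelihood, so P(k | x) ∝ π_k f_k(x); normalise over all components.
Poisson probabilities:
  L_I = e^(−3.5)·3.5^3/3! = 0.215785
  L_II = e^(−3.8)·3.8^3/3! = 0.204588
  L_III = e^(−13.0)·13.0^3/3! = 0.000827657
Prior × likelihood for each component:
  π_I·L_I = 0.27 × 0.215785 = 0.0582621
  π_II·L_II = 0.52 × 0.204588 = 0.106386
  π_III·L_III = 0.21 × 0.000827657 = 0.000173808
Denominator: 0.0582621 + 0.106386 + 0.000173808 = 0.164822
Responsibility of State II: 0.106386 / 0.164822 ≈ 0.6455

0.6455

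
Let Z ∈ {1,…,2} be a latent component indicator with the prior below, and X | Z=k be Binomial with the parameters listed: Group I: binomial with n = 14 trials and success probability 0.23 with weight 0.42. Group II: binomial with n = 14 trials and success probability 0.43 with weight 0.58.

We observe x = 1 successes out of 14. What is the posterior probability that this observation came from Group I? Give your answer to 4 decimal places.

By Bayes' theorem, P(k | x) = π_k f_k(x) / Σ_j π_j f_j(x).
Component likelihoods at x = 1 successes out of 14:
  L_I = C(14,1)·0.23^1·0.77^13 = 14·0.23·0.0334487 = 0.107705
  L_II = C(14,1)·0.43^1·0.57^13 = 14·0.43·0.00067046 = 0.00403617
Unnormalised posteriors:
  π_I·L_I = 0.42 × 0.107705 = 0.045236
  π_II·L_II = 0.58 × 0.00403617 = 0.00234098
Evidence: 0.045236 + 0.00234098 = 0.047577
Responsibility of Group I: 0.045236 / 0.047577 ≈ 0.9508

0.9508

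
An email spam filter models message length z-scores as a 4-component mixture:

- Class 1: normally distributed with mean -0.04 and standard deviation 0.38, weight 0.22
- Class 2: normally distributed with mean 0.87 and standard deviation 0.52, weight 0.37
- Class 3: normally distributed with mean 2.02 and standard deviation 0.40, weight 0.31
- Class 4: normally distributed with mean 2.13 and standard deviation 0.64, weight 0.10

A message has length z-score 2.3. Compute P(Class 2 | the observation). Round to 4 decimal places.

The responsibility of component k is w_k f_k(x) divided by Σ_j w_j f_j(x).
Normal densities:
  f_1 = (1/(0.38·√(2π)))·exp(−(2.3−-0.04)²/(2·0.38²)) = 1.049848·exp(-18.95983) = 6.12316e-09
  f_2 = (1/(0.52·√(2π)))·exp(−(2.3−0.87)²/(2·0.52²)) = 0.767197·exp(-3.78125) = 0.0174876
  f_3 = (1/(0.40·√(2π)))·exp(−(2.3−2.02)²/(2·0.40²)) = 0.997356·exp(-0.24500) = 0.780635
  f_4 = (1/(0.64·√(2π)))·exp(−(2.3−2.13)²/(2·0.64²)) = 0.623347·exp(-0.03528) = 0.60174
Multiply by the mixture weights:
  w_1·f_1 = 0.22 × 6.12316e-09 = 1.34709e-09
  w_2·f_2 = 0.37 × 0.0174876 = 0.00647042
  w_3·f_3 = 0.31 × 0.780635 = 0.241997
  w_4·f_4 = 0.10 × 0.60174 = 0.060174
Sum: 1.34709e-09 + 0.00647042 + 0.241997 + 0.060174 = 0.308641
Responsibility of Class 2: 0.00647042 / 0.308641 ≈ 0.0210

0.0210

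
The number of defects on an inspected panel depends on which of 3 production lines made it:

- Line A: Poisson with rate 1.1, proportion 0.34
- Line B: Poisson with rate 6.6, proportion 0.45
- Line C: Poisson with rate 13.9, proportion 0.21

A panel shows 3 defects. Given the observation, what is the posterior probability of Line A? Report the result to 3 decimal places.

0.460

Posterior ∝ prior × likelihood, so P(k | x) ∝ w_k f_k(x); normalise over all components.
Component likelihoods at x = 3 defects:
  L_A = e^(−1.1)·1.1^3/3! = 0.0738419
  L_B = e^(−6.6)·6.6^3/3! = 0.0651834
  L_C = e^(−13.9)·13.9^3/3! = 0.000411339
Multiply by the mixture weights:
  w_A·L_A = 0.34 × 0.0738419 = 0.0251062
  w_B·L_B = 0.45 × 0.0651834 = 0.0293325
  w_C·L_C = 0.21 × 0.000411339 = 8.63812e-05
Denominator: 0.0251062 + 0.0293325 + 8.63812e-05 = 0.0545252
So the posterior for Line A is 0.0251062 / 0.0545252 ≈ 0.460.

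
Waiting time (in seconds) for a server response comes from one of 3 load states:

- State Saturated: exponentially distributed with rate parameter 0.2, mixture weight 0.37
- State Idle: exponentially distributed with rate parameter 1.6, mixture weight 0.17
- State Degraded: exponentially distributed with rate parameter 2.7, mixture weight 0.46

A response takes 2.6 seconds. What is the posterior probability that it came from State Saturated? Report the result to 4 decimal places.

Posterior ∝ prior × likelihood, so P(k | x) ∝ π_k f_k(x); normalise over all components.
Component likelihoods at x = 2.6 seconds:
  p_Saturated = 0.2·e^(−0.2·2.6) = 0.2·e^(−0.5200) = 0.118904
  p_Idle = 1.6·e^(−1.6·2.6) = 1.6·e^(−4.1600) = 0.0249721
  p_Degraded = 2.7·e^(−2.7·2.6) = 2.7·e^(−7.0200) = 0.00241333
Weight by the priors:
  π_Saturated·p_Saturated = 0.37 × 0.118904 = 0.0439945
  π_Idle·p_Idle = 0.17 × 0.0249721 = 0.00424526
  π_Degraded·p_Degraded = 0.46 × 0.00241333 = 0.00111013
Normaliser: 0.0439945 + 0.00424526 + 0.00111013 = 0.0493499
Responsibility of State Saturated: 0.0439945 / 0.0493499 ≈ 0.8915

0.8915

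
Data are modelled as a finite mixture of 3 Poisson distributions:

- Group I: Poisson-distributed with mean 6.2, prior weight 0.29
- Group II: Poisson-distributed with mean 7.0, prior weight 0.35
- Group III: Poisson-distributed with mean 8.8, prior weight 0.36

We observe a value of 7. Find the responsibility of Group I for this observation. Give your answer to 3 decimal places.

0.300

Apply Bayes' rule: the posterior for each component is proportional to its prior times its likelihood at x.
Poisson probabilities:
  p_I = e^(−6.2)·6.2^7/7! = 0.141803
  p_II = e^(−7.0)·7.0^7/7! = 0.149003
  p_III = e^(−8.8)·8.8^7/7! = 0.122224
Unnormalised posteriors:
  π_I·p_I = 0.29 × 0.141803 = 0.0411229
  π_II·p_II = 0.35 × 0.149003 = 0.052151
  π_III·p_III = 0.36 × 0.122224 = 0.0440007
Evidence: 0.0411229 + 0.052151 + 0.0440007 = 0.137275
P(Group I | 7) ≈ 0.300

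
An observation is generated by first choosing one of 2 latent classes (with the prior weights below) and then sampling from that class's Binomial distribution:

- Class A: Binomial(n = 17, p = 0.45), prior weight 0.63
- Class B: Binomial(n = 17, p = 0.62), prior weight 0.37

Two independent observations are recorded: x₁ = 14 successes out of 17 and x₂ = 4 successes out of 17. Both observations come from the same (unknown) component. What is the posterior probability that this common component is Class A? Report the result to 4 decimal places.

By Bayes' theorem, P(k | x) = π_k f_k(x) / Σ_j π_j f_j(x).
Since both observations come from the same component, the likelihood for component k is f_k(x₁)·f_k(x₂).
  L_A = [C(17,14)·0.45^14·0.55^3 = 680·1.39629e-05·0.166375 = 0.00157969] × [0.0411284] = 6.49702e-05
  L_B = [C(17,14)·0.62^14·0.38^3 = 680·0.00124018·0.054872 = 0.0462747] × [0.00121152] = 5.60627e-05
Unnormalised posteriors:
  π_A·L_A = 0.63 × 6.49702e-05 = 4.09312e-05
  π_B·L_B = 0.37 × 5.60627e-05 = 2.07432e-05
Sum: 4.09312e-05 + 2.07432e-05 = 6.16744e-05
Responsibility of Class A: 4.09312e-05 / 6.16744e-05 ≈ 0.6637

0.6637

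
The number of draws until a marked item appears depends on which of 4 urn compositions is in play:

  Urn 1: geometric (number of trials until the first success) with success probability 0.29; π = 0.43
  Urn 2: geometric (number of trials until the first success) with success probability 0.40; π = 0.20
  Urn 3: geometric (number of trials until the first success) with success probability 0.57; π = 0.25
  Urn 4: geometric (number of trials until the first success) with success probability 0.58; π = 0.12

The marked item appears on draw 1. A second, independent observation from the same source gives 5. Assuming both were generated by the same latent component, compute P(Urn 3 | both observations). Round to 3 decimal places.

The responsibility of component k is P(Z=k) f_k(x) divided by Σ_j P(Z=j) f_j(x).
Since both observations come from the same component, the likelihood for component k is f_k(x₁)·f_k(x₂).
  p_1 = [0.29·(1−0.29)^0 = 0.29·1 = 0.29] × [0.0736939] = 0.0213712
  p_2 = [0.40·(1−0.40)^0 = 0.40·1 = 0.4] × [0.05184] = 0.020736
  p_3 = [0.57·(1−0.57)^0 = 0.57·1 = 0.57] × [0.0194872] = 0.0111077
  p_4 = [0.58·(1−0.58)^0 = 0.58·1 = 0.58] × [0.0180478] = 0.0104677
Prior × likelihood for each component:
  P(Z=1)·p_1 = 0.43 × 0.0213712 = 0.00918963
  P(Z=2)·p_2 = 0.20 × 0.020736 = 0.0041472
  P(Z=3)·p_3 = 0.25 × 0.0111077 = 0.00277692
  P(Z=4)·p_4 = 0.12 × 0.0104677 = 0.00125613
Denominator: 0.00918963 + 0.0041472 + 0.00277692 + 0.00125613 = 0.0173699
P(Urn 3 | x₁,x₂) = 0.00277692 / 0.0173699 ≈ 0.160

0.160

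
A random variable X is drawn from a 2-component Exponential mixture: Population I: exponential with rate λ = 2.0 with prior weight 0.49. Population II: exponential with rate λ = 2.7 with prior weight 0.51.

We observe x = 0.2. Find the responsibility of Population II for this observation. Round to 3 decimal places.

Apply Bayes' rule: the posterior for each component is proportional to its prior times its likelihood at x.
Component likelihoods at x = 0.2:
  L_I = 2.0·e^(−2.0·0.2) = 2.0·e^(−0.4000) = 1.34064
  L_II = 2.7·e^(−2.7·0.2) = 2.7·e^(−0.5400) = 1.57342
Prior × likelihood for each component:
  w_I·L_I = 0.49 × 1.34064 = 0.656914
  w_II·L_II = 0.51 × 1.57342 = 0.802444
Denominator: 0.656914 + 0.802444 = 1.45936
P(Population II | x) ≈ 0.550

0.550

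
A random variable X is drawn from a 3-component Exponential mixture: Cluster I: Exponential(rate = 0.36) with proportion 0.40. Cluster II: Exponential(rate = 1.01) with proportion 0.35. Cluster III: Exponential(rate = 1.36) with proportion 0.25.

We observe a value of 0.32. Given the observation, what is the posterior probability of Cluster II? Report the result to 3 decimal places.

0.423

By Bayes' theorem, P(k | x) = w_k f_k(x) / Σ_j w_j f_j(x).
Evaluate each component's likelihood at the observed value:
  f_I = 0.36·e^(−0.36·0.32) = 0.36·e^(−0.1152) = 0.320828
  f_II = 1.01·e^(−1.01·0.32) = 1.01·e^(−0.3232) = 0.731067
  f_III = 1.36·e^(−1.36·0.32) = 1.36·e^(−0.4352) = 0.880104
Prior × likelihood for each component:
  w_I·f_I = 0.40 × 0.320828 = 0.128331
  w_II·f_II = 0.35 × 0.731067 = 0.255874
  w_III·f_III = 0.25 × 0.880104 = 0.220026
Denominator: 0.128331 + 0.255874 + 0.220026 = 0.604231
Responsibility of Cluster II: 0.255874 / 0.604231 ≈ 0.423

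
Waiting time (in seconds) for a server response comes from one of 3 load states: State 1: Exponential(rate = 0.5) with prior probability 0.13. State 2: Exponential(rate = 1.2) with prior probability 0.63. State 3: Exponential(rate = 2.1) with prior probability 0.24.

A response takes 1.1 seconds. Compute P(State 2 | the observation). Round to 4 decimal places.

0.6976

The responsibility of component k is w_k f_k(x) divided by Σ_j w_j f_j(x).
Exponential densities:
  f_1 = 0.288475
  f_2 = 0.320562
  f_3 = 0.208449
Weight by the priors:
  w_1·f_1 = 0.13 × 0.288475 = 0.0375017
  w_2·f_2 = 0.63 × 0.320562 = 0.201954
  w_3·f_3 = 0.24 × 0.208449 = 0.0500277
Denominator: 0.0375017 + 0.201954 + 0.0500277 = 0.289484
P(State 2 | the observation) ≈ 0.6976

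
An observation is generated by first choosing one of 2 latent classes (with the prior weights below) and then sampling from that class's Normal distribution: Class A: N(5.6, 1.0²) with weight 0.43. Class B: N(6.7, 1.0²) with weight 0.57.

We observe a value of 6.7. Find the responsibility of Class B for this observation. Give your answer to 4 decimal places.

0.7082

P(component k | x) = π_k·f_k(x) / marginal(x), where marginal(x) = Σ_j π_j·f_j(x).
Component likelihoods at x = 6.7:
  f_A = 0.217852
  f_B = 0.398942
Unnormalised posteriors:
  π_A·f_A = 0.43 × 0.217852 = 0.0936764
  π_B·f_B = 0.57 × 0.398942 = 0.227397
Normaliser: 0.0936764 + 0.227397 = 0.321074
P(Class B | the observation) ≈ 0.7082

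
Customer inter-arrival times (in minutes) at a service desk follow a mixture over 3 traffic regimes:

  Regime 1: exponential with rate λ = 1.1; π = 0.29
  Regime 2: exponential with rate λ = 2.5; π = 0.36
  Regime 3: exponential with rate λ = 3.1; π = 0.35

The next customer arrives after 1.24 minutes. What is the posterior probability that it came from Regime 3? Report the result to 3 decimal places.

0.160

By Bayes' theorem, P(k | x) = P(Z=k) f_k(x) / Σ_j P(Z=j) f_j(x).
Component likelihoods at x = 1.24 minutes:
  L_1 = 1.1·e^(−1.1·1.24) = 1.1·e^(−1.3640) = 0.2812
  L_2 = 2.5·e^(−2.5·1.24) = 2.5·e^(−3.1000) = 0.112623
  L_3 = 3.1·e^(−3.1·1.24) = 3.1·e^(−3.8440) = 0.0663642
Unnormalised posteriors:
  P(Z=1)·L_1 = 0.29 × 0.2812 = 0.0815479
  P(Z=2)·L_2 = 0.36 × 0.112623 = 0.0405443
  P(Z=3)·L_3 = 0.35 × 0.0663642 = 0.0232275
Sum: 0.0815479 + 0.0405443 + 0.0232275 = 0.14532
Responsibility of Regime 3: 0.0232275 / 0.14532 ≈ 0.160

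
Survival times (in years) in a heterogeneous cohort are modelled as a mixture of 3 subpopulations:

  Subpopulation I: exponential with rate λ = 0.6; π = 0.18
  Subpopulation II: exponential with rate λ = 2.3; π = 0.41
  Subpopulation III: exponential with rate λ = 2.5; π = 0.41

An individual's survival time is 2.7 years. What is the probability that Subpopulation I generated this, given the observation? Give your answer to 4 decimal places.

0.8735

Posterior ∝ prior × likelihood, so P(k | x) ∝ π_k f_k(x); normalise over all components.
Exponential densities:
  f_I = 0.6·e^(−0.6·2.7) = 0.6·e^(−1.6200) = 0.118739
  f_II = 2.3·e^(−2.3·2.7) = 2.3·e^(−6.2100) = 0.00462125
  f_III = 2.5·e^(−2.5·2.7) = 2.5·e^(−6.7500) = 0.0029272
Weight by the priors:
  π_I·f_I = 0.18 × 0.118739 = 0.0213731
  π_II·f_II = 0.41 × 0.00462125 = 0.00189471
  π_III·f_III = 0.41 × 0.0029272 = 0.00120015
Evidence: 0.0213731 + 0.00189471 + 0.00120015 = 0.0244679
So the posterior for Subpopulation I is 0.0213731 / 0.0244679 ≈ 0.8735.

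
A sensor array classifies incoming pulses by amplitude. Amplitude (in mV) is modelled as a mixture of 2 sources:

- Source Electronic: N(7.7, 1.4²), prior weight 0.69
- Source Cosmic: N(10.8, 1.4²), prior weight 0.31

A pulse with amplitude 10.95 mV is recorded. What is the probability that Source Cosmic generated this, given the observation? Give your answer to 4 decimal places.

Posterior ∝ prior × likelihood, so P(k | x) ∝ P(Z=k) f_k(x); normalise over all components.
Component likelihoods at x = 10.95 mV:
  f_Electronic = (1/(1.4·√(2π)))·exp(−(10.95−7.7)²/(2·1.4²)) = 0.284959·exp(-2.69452) = 0.0192561
  f_Cosmic = (1/(1.4·√(2π)))·exp(−(10.95−10.8)²/(2·1.4²)) = 0.284959·exp(-0.00574) = 0.283328
Multiply by the mixture weights:
  P(Z=Electronic)·f_Electronic = 0.69 × 0.0192561 = 0.0132867
  P(Z=Cosmic)·f_Cosmic = 0.31 × 0.283328 = 0.0878316
Marginal: 0.0132867 + 0.0878316 = 0.101118
So the posterior for Source Cosmic is 0.0878316 / 0.101118 ≈ 0.8686.

0.8686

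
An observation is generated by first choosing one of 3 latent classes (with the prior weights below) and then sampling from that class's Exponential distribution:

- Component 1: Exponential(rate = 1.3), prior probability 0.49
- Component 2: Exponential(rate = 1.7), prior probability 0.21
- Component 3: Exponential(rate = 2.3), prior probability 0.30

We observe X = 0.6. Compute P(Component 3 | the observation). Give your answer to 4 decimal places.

Posterior ∝ prior × likelihood, so P(k | x) ∝ π_k f_k(x); normalise over all components.
Component likelihoods at x = 0.6:
  p_1 = 0.595928
  p_2 = 0.613011
  p_3 = 0.578631
Unnormalised posteriors:
  π_1·p_1 = 0.49 × 0.595928 = 0.292005
  π_2·p_2 = 0.21 × 0.613011 = 0.128732
  π_3·p_3 = 0.30 × 0.578631 = 0.173589
Denominator: 0.292005 + 0.128732 + 0.173589 = 0.594326
Responsibility of Component 3: 0.173589 / 0.594326 ≈ 0.2921

0.2921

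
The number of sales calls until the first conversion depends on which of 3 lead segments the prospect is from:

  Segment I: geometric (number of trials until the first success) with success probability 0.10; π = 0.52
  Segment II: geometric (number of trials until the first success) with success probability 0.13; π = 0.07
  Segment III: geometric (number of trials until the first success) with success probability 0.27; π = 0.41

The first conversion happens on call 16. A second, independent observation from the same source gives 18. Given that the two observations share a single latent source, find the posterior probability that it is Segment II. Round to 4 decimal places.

P(component k | x) = P(Z=k)·f_k(x) / marginal(x), where marginal(x) = Σ_j P(Z=j)·f_j(x).
Since both observations come from the same component, the likelihood for component k is f_k(x₁)·f_k(x₂).
  L_I = [0.10·(1−0.10)^15 = 0.10·0.205891 = 0.0205891] × [0.0166772] = 0.000343368
  L_II = [0.13·(1−0.13)^15 = 0.13·0.123819 = 0.0160965] × [0.0121835] = 0.000196111
  L_III = [0.27·(1−0.27)^15 = 0.27·0.00890929 = 0.00240551] × [0.00128189] = 3.08361e-06
Unnormalised posteriors:
  P(Z=I)·L_I = 0.52 × 0.000343368 = 0.000178552
  P(Z=II)·L_II = 0.07 × 0.000196111 = 1.37278e-05
  P(Z=III)·L_III = 0.41 × 3.08361e-06 = 1.26428e-06
Sum: 0.000178552 + 1.37278e-05 + 1.26428e-06 = 0.000193544
Responsibility of Segment II: 1.37278e-05 / 0.000193544 ≈ 0.0709

0.0709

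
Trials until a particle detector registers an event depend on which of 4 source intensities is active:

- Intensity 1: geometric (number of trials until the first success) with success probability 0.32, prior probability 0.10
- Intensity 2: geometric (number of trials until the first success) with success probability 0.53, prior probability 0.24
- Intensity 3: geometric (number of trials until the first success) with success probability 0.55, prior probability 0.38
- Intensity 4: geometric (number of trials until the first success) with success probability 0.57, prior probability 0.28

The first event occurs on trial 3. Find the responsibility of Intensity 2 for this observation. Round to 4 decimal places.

0.2449

The responsibility of component k is w_k f_k(x) divided by Σ_j w_j f_j(x).
Geometric probabilities:
  p_1 = 0.147968
  p_2 = 0.117077
  p_3 = 0.111375
  p_4 = 0.105393
Unnormalised posteriors:
  w_1·p_1 = 0.10 × 0.147968 = 0.0147968
  w_2·p_2 = 0.24 × 0.117077 = 0.0280985
  w_3·p_3 = 0.38 × 0.111375 = 0.0423225
  w_4·p_4 = 0.28 × 0.105393 = 0.02951
Marginal: 0.0147968 + 0.0280985 + 0.0423225 + 0.02951 = 0.114728
Responsibility of Intensity 2: 0.0280985 / 0.114728 ≈ 0.2449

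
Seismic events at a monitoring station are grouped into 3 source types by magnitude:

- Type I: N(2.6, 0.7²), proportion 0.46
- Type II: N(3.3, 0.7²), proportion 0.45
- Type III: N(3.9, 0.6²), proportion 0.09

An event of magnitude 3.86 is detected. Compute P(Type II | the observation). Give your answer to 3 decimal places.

Apply Bayes' rule: the posterior for each component is proportional to its prior times its likelihood at x.
Evaluate each component's likelihood at the observed value:
  p_I = 0.112786
  p_II = 0.413845
  p_III = 0.663428
Multiply by the mixture weights:
  P(Z=I)·p_I = 0.46 × 0.112786 = 0.0518815
  P(Z=II)·p_II = 0.45 × 0.413845 = 0.18623
  P(Z=III)·p_III = 0.09 × 0.663428 = 0.0597085
Sum: 0.0518815 + 0.18623 + 0.0597085 = 0.29782
P(Type II | the observation) ≈ 0.625

0.625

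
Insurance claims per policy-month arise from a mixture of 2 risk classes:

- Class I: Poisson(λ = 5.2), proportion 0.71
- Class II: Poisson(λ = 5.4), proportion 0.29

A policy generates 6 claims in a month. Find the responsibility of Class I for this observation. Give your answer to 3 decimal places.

P(component k | x) = π_k·f_k(x) / marginal(x), where marginal(x) = Σ_j π_j·f_j(x).
Poisson probabilities:
  f_I = 0.15148
  f_II = 0.155539
Weight by the priors:
  π_I·f_I = 0.71 × 0.15148 = 0.107551
  π_II·f_II = 0.29 × 0.155539 = 0.0451064
Denominator: 0.107551 + 0.0451064 = 0.152657
Responsibility of Class I: 0.107551 / 0.152657 ≈ 0.705

0.705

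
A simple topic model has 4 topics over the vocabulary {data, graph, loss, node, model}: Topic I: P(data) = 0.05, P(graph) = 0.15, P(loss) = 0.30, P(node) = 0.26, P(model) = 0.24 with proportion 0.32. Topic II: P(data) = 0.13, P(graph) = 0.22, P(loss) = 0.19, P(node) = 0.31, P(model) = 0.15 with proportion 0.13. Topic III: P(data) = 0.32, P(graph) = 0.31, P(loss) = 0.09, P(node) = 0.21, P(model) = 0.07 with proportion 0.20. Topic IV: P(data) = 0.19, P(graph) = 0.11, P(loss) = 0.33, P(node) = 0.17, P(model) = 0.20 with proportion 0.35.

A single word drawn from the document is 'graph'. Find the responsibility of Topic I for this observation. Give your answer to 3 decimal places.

0.271

Apply Bayes' rule: the posterior for each component is proportional to its prior times its likelihood at x.
Categorical probabilities:
  f_I = 0.15
  f_II = 0.22
  f_III = 0.31
  f_IV = 0.11
Unnormalised posteriors:
  π_I·f_I = 0.32 × 0.15 = 0.048
  π_II·f_II = 0.13 × 0.22 = 0.0286
  π_III·f_III = 0.20 × 0.31 = 0.062
  π_IV·f_IV = 0.35 × 0.11 = 0.0385
Evidence: 0.048 + 0.0286 + 0.062 + 0.0385 = 0.1771
P(Topic I | x) = 0.048 / 0.1771 ≈ 0.271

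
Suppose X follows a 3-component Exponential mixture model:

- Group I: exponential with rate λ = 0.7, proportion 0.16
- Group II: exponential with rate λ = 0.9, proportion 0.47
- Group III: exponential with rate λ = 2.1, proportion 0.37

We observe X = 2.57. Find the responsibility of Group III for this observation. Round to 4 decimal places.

Apply Bayes' rule: the posterior for each component is proportional to its prior times its likelihood at x.
Evaluate each component's likelihood at the observed value:
  f_I = 0.7·e^(−0.7·2.57) = 0.7·e^(−1.7990) = 0.115825
  f_II = 0.9·e^(−0.9·2.57) = 0.9·e^(−2.3130) = 0.0890675
  f_III = 2.1·e^(−2.1·2.57) = 2.1·e^(−5.3970) = 0.00951332
Multiply by the mixture weights:
  π_I·f_I = 0.16 × 0.115825 = 0.018532
  π_II·f_II = 0.47 × 0.0890675 = 0.0418617
  π_III·f_III = 0.37 × 0.00951332 = 0.00351993
Sum: 0.018532 + 0.0418617 + 0.00351993 = 0.0639137
So the posterior for Group III is 0.00351993 / 0.0639137 ≈ 0.0551.

0.0551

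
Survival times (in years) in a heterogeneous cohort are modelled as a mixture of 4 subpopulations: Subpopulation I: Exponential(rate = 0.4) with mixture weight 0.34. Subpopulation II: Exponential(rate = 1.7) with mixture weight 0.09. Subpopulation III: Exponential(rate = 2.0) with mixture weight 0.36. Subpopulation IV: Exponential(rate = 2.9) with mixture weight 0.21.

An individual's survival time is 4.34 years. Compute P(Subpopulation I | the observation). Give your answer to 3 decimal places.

0.991

Apply Bayes' rule: the posterior for each component is proportional to its prior times its likelihood at x.
Exponential densities:
  f_I = 0.4·e^(−0.4·4.34) = 0.4·e^(−1.7360) = 0.0704896
  f_II = 1.7·e^(−1.7·4.34) = 1.7·e^(−7.3780) = 0.00106224
  f_III = 2.0·e^(−2.0·4.34) = 2.0·e^(−8.6800) = 0.000339902
  f_IV = 2.9·e^(−2.9·4.34) = 2.9·e^(−12.5860) = 9.91671e-06
Prior × likelihood for each component:
  P(Z=I)·f_I = 0.34 × 0.0704896 = 0.0239664
  P(Z=II)·f_II = 0.09 × 0.00106224 = 9.56019e-05
  P(Z=III)·f_III = 0.36 × 0.000339902 = 0.000122365
  P(Z=IV)·f_IV = 0.21 × 9.91671e-06 = 2.08251e-06
Denominator: 0.0239664 + 9.56019e-05 + 0.000122365 + 2.08251e-06 = 0.0241865
So the posterior for Subpopulation I is 0.0239664 / 0.0241865 ≈ 0.991.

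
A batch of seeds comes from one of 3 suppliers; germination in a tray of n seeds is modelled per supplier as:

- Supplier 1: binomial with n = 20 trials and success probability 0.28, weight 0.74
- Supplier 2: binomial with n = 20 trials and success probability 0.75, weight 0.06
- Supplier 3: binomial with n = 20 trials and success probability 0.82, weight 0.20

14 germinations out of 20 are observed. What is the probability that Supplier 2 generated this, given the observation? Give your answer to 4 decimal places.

0.3807

Posterior ∝ prior × likelihood, so P(k | x) ∝ w_k f_k(x); normalise over all components.
Component likelihoods at x = 14 germinations out of 20:
  p_1 = C(20,14)·0.28^14·0.72^6 = 38760·1.82059e-08·0.139314 = 9.83085e-05
  p_2 = C(20,14)·0.75^14·0.25^6 = 38760·0.0178179·0.000244141 = 0.168609
  p_3 = C(20,14)·0.82^14·0.18^6 = 38760·0.0621432·3.40122e-05 = 0.0819243
Unnormalised posteriors:
  w_1·p_1 = 0.74 × 9.83085e-05 = 7.27483e-05
  w_2·p_2 = 0.06 × 0.168609 = 0.0101166
  w_3·p_3 = 0.20 × 0.0819243 = 0.0163849
Normaliser: 7.27483e-05 + 0.0101166 + 0.0163849 = 0.0265742
So the posterior for Supplier 2 is 0.0101166 / 0.0265742 ≈ 0.3807.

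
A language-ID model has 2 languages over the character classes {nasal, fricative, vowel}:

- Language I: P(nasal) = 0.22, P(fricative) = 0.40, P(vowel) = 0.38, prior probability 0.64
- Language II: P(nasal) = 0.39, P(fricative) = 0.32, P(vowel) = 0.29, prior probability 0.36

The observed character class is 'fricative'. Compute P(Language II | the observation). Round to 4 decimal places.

Apply Bayes' rule: the posterior for each component is proportional to its prior times its likelihood at x.
Component likelihoods at x = 'fricative':
  f_I = 0.4
  f_II = 0.32
Weight by the priors:
  π_I·f_I = 0.64 × 0.4 = 0.256
  π_II·f_II = 0.36 × 0.32 = 0.1152
Marginal: 0.256 + 0.1152 = 0.3712
Responsibility of Language II: 0.1152 / 0.3712 ≈ 0.3103

0.3103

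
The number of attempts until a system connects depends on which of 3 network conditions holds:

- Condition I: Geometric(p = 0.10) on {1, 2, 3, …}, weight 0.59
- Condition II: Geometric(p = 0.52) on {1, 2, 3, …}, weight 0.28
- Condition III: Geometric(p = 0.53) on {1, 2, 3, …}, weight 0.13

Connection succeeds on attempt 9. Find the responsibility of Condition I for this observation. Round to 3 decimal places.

By Bayes' theorem, P(k | x) = π_k f_k(x) / Σ_j π_j f_j(x).
Evaluate each component's likelihood at the observed value:
  f_I = 0.10·(1−0.10)^8 = 0.10·0.430467 = 0.0430467
  f_II = 0.52·(1−0.52)^8 = 0.52·0.00281793 = 0.00146532
  f_III = 0.53·(1−0.53)^8 = 0.53·0.00238113 = 0.001262
Unnormalised posteriors:
  π_I·f_I = 0.59 × 0.0430467 = 0.0253976
  π_II·f_II = 0.28 × 0.00146532 = 0.00041029
  π_III·f_III = 0.13 × 0.001262 = 0.00016406
Normaliser: 0.0253976 + 0.00041029 + 0.00016406 = 0.0259719
Responsibility of Condition I: 0.0253976 / 0.0259719 ≈ 0.978

0.978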